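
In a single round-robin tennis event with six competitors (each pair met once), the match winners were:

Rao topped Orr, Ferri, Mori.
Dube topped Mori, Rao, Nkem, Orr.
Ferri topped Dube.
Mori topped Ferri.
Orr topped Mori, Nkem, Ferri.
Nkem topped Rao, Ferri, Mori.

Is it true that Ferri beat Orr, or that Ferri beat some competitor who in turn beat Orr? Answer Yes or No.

Ferri did not beat Orr directly.
Ferri beat Dube. Of those, Dube beat Orr.

Yes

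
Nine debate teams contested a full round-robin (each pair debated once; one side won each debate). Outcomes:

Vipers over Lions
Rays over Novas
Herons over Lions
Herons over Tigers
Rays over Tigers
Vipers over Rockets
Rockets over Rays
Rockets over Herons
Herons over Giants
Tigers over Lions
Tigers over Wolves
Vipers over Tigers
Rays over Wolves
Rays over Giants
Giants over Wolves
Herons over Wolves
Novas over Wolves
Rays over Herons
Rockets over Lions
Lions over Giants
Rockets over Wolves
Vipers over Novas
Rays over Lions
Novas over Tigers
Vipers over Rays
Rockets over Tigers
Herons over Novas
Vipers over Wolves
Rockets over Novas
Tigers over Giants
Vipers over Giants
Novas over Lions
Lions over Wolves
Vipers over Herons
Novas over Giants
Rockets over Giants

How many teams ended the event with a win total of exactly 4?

Win totals: Novas 4, Giants 1, Rockets 7, Vipers 8, Tigers 3, Herons 5, Rays 6, Wolves 0, Lions 2.
Exactly 4: Novas — 1 team.

1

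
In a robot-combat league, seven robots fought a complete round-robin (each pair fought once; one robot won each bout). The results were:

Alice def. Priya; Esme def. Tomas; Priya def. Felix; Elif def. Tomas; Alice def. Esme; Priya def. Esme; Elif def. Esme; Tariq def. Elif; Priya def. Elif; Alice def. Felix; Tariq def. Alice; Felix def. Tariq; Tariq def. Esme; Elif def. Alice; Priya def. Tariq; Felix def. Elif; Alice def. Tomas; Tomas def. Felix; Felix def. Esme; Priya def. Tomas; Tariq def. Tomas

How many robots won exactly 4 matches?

Win totals: Tomas 1, Esme 1, Priya 5, Tariq 4, Alice 4, Elif 3, Felix 3.
Exactly 4: Tariq, Alice — 2 robots.

2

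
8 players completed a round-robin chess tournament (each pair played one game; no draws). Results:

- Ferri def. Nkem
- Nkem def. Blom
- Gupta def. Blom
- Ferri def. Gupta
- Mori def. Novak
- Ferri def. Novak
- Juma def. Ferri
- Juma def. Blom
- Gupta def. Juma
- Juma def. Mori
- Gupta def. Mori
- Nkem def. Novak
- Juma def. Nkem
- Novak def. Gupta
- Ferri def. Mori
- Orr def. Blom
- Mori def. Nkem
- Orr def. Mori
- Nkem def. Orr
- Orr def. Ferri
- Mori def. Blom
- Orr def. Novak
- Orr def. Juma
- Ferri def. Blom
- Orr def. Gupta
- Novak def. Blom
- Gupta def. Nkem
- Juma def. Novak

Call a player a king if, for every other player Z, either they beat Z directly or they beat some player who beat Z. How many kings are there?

5

Juma reaches everyone (king).
Novak cannot reach Orr, Ferri in two steps.
Nkem reaches everyone (king).
Orr reaches everyone (king).
Ferri reaches everyone (king).
Blom cannot reach Juma, Novak, Nkem, Orr, Ferri, Gupta, Mori in two steps.
Gupta reaches everyone (king).
Mori cannot reach Juma, Ferri in two steps.
Kings: Juma, Nkem, Orr, Ferri, Gupta — 5.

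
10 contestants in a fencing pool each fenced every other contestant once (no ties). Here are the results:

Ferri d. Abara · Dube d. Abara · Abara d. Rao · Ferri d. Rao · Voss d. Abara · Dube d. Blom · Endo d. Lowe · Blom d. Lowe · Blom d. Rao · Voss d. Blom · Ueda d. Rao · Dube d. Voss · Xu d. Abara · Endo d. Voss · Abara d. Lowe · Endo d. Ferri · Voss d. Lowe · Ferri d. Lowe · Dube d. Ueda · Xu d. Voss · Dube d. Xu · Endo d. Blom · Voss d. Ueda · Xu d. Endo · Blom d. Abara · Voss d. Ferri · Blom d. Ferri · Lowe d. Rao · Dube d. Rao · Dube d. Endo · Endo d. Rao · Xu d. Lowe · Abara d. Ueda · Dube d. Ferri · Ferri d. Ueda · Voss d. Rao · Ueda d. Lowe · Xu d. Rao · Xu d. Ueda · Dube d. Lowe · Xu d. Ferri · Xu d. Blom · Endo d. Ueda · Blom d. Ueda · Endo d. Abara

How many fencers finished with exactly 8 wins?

1

Win totals: Voss 6, Rao 0, Blom 5, Xu 8, Abara 3, Endo 7, Lowe 1, Dube 9, Ueda 2, Ferri 4.
Exactly 8: Xu — 1 fencer.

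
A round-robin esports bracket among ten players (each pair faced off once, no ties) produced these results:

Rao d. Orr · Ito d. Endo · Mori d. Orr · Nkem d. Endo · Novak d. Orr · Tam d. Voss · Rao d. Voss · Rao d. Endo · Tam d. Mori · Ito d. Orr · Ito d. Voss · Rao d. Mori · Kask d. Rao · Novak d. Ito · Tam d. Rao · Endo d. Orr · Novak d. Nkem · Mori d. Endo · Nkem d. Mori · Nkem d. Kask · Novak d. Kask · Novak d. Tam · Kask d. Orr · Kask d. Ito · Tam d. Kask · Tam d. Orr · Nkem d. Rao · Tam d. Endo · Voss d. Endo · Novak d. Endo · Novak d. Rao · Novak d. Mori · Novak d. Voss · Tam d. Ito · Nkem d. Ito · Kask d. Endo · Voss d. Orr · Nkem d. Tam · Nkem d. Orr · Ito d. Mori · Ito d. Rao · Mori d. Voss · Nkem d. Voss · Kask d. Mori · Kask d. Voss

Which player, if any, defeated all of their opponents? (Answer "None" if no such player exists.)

Novak

Novak has 9 wins out of 9 opponents — a perfect record.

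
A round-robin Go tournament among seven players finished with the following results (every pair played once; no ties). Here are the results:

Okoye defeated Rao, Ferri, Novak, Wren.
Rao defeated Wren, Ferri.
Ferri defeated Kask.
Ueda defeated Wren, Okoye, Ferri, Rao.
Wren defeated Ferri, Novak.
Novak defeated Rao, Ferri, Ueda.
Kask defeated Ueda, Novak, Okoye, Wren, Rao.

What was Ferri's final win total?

Ferri's results: beat Kask; lost to Wren, Rao, Novak, Ueda, Okoye.
That is 1 win.

1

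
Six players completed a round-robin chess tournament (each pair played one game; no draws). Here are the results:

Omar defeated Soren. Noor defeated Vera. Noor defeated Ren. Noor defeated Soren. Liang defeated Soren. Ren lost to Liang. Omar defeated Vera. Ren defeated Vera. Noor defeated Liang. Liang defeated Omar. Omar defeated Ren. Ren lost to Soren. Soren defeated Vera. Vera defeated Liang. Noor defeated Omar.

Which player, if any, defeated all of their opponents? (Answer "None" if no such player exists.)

Noor has 5 wins out of 5 opponents — a perfect record.

Noor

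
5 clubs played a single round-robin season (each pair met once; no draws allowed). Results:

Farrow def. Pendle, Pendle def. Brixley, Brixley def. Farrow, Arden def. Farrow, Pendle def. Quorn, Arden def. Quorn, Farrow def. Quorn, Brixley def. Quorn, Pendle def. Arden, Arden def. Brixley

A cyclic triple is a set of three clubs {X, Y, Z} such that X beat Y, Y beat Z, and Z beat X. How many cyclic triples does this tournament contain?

2

Win totals: Quorn 0, Pendle 3, Brixley 2, Arden 3, Farrow 2.
A club with w wins dominates both others in C(w,2) triples; summing gives 0 + 3 + 1 + 3 + 1 = 8 transitive triples.
Total triples C(5,3) = 10, so cyclic triples = 10 − 8 = 2.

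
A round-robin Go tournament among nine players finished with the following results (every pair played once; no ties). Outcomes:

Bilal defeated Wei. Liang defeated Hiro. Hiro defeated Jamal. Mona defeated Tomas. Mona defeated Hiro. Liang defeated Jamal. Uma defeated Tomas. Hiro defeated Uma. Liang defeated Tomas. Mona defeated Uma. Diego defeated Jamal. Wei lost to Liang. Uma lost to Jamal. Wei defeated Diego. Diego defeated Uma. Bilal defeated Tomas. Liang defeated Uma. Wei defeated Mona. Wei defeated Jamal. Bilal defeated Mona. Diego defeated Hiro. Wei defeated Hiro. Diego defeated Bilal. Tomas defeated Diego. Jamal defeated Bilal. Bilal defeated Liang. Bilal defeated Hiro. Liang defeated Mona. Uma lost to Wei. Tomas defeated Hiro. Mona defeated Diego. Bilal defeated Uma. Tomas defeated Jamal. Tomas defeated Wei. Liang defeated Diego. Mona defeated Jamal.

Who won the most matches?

Win totals: Bilal 6, Wei 5, Liang 7, Uma 1, Jamal 2, Hiro 2, Mona 5, Tomas 4, Diego 4.
Liang leads with 7 wins (next highest: 6).

Liang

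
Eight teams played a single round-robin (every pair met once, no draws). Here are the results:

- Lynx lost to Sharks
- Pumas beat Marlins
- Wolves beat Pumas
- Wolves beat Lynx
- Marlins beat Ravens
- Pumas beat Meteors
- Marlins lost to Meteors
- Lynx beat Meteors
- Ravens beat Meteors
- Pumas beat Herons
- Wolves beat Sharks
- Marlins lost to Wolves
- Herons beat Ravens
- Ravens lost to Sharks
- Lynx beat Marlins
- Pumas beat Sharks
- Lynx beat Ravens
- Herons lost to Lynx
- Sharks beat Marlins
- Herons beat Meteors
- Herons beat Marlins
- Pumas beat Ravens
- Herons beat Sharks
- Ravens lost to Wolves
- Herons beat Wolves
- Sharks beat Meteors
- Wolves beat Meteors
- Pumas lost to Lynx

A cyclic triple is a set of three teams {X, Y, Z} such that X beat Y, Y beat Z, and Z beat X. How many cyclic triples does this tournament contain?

5

Win totals: Wolves 6, Marlins 1, Herons 5, Ravens 1, Lynx 5, Meteors 1, Sharks 4, Pumas 5.
A team with w wins dominates both others in C(w,2) triples; summing gives 15 + 0 + 10 + 0 + 10 + 0 + 6 + 10 = 51 transitive triples.
Total triples C(8,3) = 56, so cyclic triples = 56 − 51 = 5.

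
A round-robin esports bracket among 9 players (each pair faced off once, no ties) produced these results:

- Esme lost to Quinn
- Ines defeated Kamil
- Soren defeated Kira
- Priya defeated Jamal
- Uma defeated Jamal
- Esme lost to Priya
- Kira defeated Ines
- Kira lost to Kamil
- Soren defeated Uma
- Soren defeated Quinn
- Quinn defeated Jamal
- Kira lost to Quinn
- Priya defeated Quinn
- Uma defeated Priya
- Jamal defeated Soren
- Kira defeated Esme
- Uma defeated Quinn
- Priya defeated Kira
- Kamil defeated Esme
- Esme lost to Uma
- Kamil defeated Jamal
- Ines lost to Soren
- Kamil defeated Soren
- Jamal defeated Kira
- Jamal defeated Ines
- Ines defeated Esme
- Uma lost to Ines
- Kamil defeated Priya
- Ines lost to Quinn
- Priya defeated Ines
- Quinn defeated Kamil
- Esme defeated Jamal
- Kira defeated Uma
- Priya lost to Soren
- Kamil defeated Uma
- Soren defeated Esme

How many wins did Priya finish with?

Priya's results: beat Jamal, Ines, Quinn, Kira, Esme; lost to Uma, Soren, Kamil.
That is 5 wins.

5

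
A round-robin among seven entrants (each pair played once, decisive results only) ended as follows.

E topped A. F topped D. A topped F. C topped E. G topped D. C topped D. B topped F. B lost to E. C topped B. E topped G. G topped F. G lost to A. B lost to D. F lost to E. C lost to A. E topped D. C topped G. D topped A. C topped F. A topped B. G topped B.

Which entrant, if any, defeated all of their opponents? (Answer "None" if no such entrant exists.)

None

Highest win total is E with 5 (out of 6 possible).
E lost to C, so no entrant went undefeated.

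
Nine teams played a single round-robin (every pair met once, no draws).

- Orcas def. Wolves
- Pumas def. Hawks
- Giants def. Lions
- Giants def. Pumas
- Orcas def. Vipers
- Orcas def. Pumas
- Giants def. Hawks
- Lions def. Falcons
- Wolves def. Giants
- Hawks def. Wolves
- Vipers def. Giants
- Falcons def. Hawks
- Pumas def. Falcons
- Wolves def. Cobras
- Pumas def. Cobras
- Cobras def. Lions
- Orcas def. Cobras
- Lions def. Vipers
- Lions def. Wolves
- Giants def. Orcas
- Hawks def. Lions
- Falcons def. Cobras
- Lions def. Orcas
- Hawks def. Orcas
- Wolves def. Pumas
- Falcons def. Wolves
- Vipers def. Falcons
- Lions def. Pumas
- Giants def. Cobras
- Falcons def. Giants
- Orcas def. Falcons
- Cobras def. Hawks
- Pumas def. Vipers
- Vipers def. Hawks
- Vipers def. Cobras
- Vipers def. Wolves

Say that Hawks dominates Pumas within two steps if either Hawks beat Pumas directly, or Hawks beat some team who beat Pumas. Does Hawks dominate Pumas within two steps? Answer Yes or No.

Hawks did not beat Pumas directly.
Hawks beat Orcas, Lions, Wolves. Of those, Orcas beat Pumas.

Yes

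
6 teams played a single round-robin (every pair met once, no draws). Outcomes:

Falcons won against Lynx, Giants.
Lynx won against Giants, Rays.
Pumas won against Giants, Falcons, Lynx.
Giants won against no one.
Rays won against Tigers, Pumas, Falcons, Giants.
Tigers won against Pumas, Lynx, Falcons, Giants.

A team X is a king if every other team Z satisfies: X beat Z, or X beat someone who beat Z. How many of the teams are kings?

Rays reaches everyone (king).
Lynx reaches everyone (king).
Pumas cannot reach Tigers in two steps.
Falcons cannot reach Pumas, Tigers in two steps.
Tigers reaches everyone (king).
Giants cannot reach Rays, Lynx, Pumas, Falcons, Tigers in two steps.
Kings: Rays, Lynx, Tigers — 3.

3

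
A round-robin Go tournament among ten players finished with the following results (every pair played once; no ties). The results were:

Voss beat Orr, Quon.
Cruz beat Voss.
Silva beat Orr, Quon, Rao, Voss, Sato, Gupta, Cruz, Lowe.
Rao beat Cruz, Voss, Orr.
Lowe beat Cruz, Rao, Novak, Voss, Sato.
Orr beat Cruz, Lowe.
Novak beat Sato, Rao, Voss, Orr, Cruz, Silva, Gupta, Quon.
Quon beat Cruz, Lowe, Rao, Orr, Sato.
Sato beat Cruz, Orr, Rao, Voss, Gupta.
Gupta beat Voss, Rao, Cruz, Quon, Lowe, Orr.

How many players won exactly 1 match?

Win totals: Voss 2, Cruz 1, Gupta 6, Silva 8, Lowe 5, Sato 5, Quon 5, Rao 3, Novak 8, Orr 2.
Exactly 1: Cruz — 1 player.

1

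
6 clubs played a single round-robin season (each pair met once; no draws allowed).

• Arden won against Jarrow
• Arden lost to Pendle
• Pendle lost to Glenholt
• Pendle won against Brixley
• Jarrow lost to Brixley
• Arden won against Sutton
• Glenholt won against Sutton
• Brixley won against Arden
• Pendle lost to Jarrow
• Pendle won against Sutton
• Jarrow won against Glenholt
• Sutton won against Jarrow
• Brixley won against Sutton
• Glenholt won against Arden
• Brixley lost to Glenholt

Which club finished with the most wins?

Win totals: Jarrow 2, Arden 2, Brixley 3, Glenholt 4, Pendle 3, Sutton 1.
Glenholt leads with 4 wins (next highest: 3).

Glenholt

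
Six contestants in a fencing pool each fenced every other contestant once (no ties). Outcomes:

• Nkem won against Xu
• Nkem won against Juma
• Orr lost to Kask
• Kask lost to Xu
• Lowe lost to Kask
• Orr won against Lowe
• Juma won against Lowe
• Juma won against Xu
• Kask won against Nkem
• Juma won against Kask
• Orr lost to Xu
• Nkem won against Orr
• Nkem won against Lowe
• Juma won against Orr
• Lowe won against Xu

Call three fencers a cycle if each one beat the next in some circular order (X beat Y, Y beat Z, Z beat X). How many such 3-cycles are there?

4

Win totals: Nkem 4, Xu 2, Juma 4, Kask 3, Orr 1, Lowe 1.
A fencer with w wins dominates both others in C(w,2) triples; summing gives 6 + 1 + 6 + 3 + 0 + 0 = 16 transitive triples.
Total triples C(6,3) = 20, so cyclic triples = 20 − 16 = 4.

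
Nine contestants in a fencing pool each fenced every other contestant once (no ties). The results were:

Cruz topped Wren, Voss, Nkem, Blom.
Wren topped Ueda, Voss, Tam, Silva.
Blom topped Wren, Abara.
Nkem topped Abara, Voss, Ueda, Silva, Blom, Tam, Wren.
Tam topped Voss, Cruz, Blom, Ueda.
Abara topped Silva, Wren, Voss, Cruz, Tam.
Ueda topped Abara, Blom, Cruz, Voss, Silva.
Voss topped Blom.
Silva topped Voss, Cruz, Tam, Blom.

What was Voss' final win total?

1

Voss' results: beat Blom; lost to Wren, Tam, Nkem, Cruz, Silva, Ueda, Abara.
That is 1 win.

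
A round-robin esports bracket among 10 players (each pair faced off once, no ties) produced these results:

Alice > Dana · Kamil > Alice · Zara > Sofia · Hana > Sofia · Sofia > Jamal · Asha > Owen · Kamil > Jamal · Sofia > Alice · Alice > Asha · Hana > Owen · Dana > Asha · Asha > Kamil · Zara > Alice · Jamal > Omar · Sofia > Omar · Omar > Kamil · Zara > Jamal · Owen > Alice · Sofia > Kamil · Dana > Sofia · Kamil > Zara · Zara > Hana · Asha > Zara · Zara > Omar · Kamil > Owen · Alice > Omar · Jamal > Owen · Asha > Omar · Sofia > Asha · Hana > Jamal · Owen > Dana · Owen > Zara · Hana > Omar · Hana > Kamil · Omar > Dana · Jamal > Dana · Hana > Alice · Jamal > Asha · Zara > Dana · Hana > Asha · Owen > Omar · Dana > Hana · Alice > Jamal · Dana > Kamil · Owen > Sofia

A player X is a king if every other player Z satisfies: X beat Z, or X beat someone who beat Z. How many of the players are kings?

9

Omar reaches everyone (king).
Owen reaches everyone (king).
Alice reaches everyone (king).
Dana reaches everyone (king).
Jamal reaches everyone (king).
Hana reaches everyone (king).
Zara reaches everyone (king).
Asha reaches everyone (king).
Sofia cannot reach Hana in two steps.
Kamil reaches everyone (king).
Kings: Omar, Owen, Alice, Dana, Jamal, Hana, Zara, Asha, Kamil — 9.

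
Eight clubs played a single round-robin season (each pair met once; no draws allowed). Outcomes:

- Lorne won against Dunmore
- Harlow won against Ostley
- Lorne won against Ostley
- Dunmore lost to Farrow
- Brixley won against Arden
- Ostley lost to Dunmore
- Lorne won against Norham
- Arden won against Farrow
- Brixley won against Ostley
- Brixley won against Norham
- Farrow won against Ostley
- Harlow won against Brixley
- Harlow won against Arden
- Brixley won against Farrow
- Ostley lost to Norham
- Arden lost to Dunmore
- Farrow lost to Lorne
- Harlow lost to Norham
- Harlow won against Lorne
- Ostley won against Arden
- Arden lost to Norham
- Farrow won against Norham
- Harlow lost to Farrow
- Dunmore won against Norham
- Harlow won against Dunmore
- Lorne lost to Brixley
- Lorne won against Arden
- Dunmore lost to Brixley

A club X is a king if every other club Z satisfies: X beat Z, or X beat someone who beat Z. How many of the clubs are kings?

Dunmore cannot reach Lorne, Brixley in two steps.
Farrow reaches everyone (king).
Lorne cannot reach Brixley in two steps.
Norham reaches everyone (king).
Ostley cannot reach Dunmore, Lorne, Norham, Harlow, Brixley in two steps.
Harlow reaches everyone (king).
Brixley reaches everyone (king).
Arden cannot reach Lorne, Brixley in two steps.
Kings: Farrow, Norham, Harlow, Brixley — 4.

4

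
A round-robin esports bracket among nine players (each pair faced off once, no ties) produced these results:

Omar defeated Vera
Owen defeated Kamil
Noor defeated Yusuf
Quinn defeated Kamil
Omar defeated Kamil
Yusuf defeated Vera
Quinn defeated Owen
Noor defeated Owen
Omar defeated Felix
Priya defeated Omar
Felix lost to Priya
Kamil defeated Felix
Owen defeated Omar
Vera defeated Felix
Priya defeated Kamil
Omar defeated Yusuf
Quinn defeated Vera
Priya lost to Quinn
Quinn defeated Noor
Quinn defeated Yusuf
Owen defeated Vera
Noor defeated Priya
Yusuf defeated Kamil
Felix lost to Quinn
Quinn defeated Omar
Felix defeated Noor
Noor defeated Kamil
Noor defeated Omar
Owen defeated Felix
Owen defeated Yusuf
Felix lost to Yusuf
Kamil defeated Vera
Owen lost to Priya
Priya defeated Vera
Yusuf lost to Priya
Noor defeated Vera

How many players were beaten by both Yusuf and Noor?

2

Yusuf beat: Vera, Kamil, Felix.
Noor beat: Vera, Priya, Kamil, Owen, Omar, Yusuf.
Both beat: Vera, Kamil — 2.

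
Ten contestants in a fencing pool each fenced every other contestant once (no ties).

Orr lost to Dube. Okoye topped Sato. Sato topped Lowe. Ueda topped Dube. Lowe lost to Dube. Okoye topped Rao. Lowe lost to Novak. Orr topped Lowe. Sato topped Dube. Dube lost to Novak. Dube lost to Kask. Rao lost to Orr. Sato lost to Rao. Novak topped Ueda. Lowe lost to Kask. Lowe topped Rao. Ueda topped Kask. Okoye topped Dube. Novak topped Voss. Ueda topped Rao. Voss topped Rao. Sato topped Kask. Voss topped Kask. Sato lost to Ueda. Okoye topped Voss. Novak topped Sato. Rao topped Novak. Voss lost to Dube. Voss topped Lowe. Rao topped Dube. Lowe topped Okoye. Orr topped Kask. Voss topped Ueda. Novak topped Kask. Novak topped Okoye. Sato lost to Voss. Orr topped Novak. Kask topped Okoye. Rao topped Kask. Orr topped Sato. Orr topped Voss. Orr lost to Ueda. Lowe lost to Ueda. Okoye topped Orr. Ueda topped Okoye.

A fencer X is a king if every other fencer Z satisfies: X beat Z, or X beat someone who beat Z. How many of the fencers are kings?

7

Rao reaches everyone (king).
Sato cannot reach Ueda, Novak in two steps.
Kask cannot reach Ueda, Novak in two steps.
Okoye reaches everyone (king).
Lowe cannot reach Ueda in two steps.
Voss reaches everyone (king).
Orr reaches everyone (king).
Ueda reaches everyone (king).
Dube reaches everyone (king).
Novak reaches everyone (king).
Kings: Rao, Okoye, Voss, Orr, Ueda, Dube, Novak — 7.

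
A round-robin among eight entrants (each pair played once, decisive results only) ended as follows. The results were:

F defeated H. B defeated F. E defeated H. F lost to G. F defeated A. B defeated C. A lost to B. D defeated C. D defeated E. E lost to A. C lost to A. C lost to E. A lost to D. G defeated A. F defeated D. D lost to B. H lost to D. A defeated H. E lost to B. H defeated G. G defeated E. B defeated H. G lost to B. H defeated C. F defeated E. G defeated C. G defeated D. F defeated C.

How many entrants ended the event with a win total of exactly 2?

Win totals: A 3, B 7, C 0, D 4, E 2, F 5, G 5, H 2.
Exactly 2: E, H — 2 entrants.

2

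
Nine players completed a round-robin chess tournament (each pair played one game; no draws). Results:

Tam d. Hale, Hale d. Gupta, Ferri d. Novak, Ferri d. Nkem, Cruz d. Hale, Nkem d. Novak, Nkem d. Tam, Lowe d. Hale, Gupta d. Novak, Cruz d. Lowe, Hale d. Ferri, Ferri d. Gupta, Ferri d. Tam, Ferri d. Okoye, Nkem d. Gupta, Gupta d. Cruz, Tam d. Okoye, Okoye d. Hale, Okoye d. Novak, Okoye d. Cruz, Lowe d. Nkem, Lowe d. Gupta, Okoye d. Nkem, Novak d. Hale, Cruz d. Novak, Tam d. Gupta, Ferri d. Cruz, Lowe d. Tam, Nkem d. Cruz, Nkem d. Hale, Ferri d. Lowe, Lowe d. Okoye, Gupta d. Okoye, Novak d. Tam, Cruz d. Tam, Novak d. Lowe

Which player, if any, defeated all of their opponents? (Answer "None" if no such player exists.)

Highest win total is Ferri with 7 (out of 8 possible).
Ferri lost to Hale, so no player went undefeated.

None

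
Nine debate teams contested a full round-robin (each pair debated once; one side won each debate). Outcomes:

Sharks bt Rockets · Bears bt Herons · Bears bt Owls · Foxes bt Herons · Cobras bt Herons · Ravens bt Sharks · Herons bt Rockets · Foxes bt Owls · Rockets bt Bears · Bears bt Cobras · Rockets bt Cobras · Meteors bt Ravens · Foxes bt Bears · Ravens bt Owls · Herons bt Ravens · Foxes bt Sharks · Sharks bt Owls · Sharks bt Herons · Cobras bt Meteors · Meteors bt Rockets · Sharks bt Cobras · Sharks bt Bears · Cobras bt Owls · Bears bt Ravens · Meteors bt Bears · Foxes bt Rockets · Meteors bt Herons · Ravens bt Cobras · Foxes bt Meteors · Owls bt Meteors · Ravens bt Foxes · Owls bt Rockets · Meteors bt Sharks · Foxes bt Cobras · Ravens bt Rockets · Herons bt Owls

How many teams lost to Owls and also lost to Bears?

0

Owls beat: Meteors, Rockets.
Bears beat: Cobras, Ravens, Owls, Herons.
No one was beaten by both.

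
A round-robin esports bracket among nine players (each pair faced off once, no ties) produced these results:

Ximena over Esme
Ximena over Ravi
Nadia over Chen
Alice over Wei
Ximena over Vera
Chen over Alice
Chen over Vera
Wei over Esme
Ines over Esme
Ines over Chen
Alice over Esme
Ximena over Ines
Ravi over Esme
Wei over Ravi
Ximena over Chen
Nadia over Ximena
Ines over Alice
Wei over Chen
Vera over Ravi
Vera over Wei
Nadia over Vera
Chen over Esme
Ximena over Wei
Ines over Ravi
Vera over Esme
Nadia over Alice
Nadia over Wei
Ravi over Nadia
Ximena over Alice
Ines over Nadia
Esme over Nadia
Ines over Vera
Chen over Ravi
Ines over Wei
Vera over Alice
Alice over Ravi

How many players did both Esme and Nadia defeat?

Esme beat: Nadia.
Nadia beat: Wei, Ximena, Chen, Alice, Vera.
No one was beaten by both.

0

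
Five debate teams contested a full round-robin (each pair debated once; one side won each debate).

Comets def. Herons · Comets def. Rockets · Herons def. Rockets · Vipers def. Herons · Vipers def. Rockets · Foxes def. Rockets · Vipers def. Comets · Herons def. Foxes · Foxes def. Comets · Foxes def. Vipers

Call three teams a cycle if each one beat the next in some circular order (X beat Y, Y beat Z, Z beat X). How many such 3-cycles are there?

Of the C(5,3) = 10 triples, the cyclic ones are: {Herons, Vipers, Foxes}; {Herons, Comets, Foxes}.
That is 2.

2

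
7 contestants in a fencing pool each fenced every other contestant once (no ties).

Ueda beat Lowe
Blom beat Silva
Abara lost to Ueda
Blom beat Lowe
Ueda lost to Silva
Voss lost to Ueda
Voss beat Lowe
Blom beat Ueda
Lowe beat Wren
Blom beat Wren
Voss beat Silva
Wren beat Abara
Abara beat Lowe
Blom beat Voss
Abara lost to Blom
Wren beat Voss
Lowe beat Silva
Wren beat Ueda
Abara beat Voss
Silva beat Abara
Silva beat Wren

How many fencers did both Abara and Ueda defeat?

Abara beat: Lowe, Voss.
Ueda beat: Lowe, Voss, Abara.
Both beat: Lowe, Voss — 2.

2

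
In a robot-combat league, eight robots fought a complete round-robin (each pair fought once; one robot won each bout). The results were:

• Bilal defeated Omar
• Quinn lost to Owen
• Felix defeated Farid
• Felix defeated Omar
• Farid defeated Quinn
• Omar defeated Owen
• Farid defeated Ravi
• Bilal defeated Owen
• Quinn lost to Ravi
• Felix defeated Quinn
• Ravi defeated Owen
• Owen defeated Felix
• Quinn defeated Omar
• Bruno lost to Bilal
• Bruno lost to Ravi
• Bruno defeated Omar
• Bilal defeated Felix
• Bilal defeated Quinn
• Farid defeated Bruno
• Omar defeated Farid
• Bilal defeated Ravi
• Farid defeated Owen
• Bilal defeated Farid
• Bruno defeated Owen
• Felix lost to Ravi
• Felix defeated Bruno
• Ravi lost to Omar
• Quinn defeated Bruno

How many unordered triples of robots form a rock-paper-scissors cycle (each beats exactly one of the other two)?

11

Win totals: Bruno 2, Ravi 4, Bilal 7, Farid 4, Felix 4, Omar 3, Owen 2, Quinn 2.
A robot with w wins dominates both others in C(w,2) triples; summing gives 1 + 6 + 21 + 6 + 6 + 3 + 1 + 1 = 45 transitive triples.
Total triples C(8,3) = 56, so cyclic triples = 56 − 45 = 11.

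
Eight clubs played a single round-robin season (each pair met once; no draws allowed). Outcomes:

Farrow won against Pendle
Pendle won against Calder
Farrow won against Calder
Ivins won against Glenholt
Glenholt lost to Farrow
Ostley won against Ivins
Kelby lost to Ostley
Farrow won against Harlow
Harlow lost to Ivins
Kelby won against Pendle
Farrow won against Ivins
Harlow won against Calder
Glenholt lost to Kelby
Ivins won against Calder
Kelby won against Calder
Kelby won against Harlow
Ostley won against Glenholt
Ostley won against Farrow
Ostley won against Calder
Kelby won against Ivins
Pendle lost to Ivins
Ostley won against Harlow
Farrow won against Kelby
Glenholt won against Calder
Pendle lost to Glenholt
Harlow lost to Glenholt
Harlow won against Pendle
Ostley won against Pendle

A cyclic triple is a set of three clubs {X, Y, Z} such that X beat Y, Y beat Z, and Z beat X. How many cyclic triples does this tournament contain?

0

Win totals: Glenholt 3, Ivins 4, Calder 0, Harlow 2, Pendle 1, Kelby 5, Ostley 7, Farrow 6.
A club with w wins dominates both others in C(w,2) triples; summing gives 3 + 6 + 0 + 1 + 0 + 10 + 21 + 15 = 56 transitive triples.
Total triples C(8,3) = 56, so cyclic triples = 56 − 56 = 0.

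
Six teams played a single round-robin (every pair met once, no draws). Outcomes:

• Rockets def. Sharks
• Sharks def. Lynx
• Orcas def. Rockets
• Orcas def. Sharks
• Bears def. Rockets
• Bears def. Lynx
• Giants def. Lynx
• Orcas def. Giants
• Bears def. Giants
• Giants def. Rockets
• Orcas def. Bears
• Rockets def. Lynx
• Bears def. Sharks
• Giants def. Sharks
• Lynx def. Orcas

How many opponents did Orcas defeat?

Orcas' results: beat Sharks, Rockets, Bears, Giants; lost to Lynx.
That is 4 wins.

4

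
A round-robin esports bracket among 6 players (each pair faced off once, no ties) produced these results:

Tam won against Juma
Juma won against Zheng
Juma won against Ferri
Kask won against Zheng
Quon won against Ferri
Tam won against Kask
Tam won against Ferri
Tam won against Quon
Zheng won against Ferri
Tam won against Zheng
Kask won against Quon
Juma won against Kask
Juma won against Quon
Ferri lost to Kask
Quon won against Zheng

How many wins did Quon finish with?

2

Quon's results: beat Zheng, Ferri; lost to Juma, Kask, Tam.
That is 2 wins.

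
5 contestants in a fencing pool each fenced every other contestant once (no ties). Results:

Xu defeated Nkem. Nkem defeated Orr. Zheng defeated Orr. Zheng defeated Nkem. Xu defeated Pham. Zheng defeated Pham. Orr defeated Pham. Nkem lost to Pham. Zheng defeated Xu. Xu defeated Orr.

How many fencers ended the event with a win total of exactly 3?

Win totals: Xu 3, Nkem 1, Zheng 4, Pham 1, Orr 1.
Exactly 3: Xu — 1 fencer.

1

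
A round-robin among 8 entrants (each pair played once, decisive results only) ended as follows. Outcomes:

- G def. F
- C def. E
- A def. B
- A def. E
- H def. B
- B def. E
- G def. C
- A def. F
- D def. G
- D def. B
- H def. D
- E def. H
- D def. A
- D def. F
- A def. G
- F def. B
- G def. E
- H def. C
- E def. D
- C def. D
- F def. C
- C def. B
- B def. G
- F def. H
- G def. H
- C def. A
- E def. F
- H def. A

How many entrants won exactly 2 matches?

Win totals: A 4, B 2, C 4, D 4, E 3, F 3, G 4, H 4.
Exactly 2: B — 1 entrant.

1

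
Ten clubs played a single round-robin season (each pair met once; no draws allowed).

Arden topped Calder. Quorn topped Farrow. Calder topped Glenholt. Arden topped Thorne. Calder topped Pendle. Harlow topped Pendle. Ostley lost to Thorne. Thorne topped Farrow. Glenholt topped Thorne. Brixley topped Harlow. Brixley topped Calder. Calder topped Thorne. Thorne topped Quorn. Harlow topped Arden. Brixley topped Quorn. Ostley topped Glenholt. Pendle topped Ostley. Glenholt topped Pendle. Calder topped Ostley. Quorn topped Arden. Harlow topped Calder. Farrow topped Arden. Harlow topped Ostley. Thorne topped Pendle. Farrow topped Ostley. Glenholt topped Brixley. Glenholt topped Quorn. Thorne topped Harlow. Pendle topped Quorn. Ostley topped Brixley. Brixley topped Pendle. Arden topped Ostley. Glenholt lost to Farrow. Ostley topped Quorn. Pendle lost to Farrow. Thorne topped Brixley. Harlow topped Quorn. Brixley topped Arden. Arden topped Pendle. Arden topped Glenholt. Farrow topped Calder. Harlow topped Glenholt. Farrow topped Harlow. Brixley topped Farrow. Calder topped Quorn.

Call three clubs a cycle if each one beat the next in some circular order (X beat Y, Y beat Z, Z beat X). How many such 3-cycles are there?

29

Win totals: Calder 5, Arden 5, Harlow 6, Pendle 2, Ostley 3, Brixley 6, Quorn 2, Thorne 6, Glenholt 4, Farrow 6.
A club with w wins dominates both others in C(w,2) triples; summing gives 10 + 10 + 15 + 1 + 3 + 15 + 1 + 15 + 6 + 15 = 91 transitive triples.
Total triples C(10,3) = 120, so cyclic triples = 120 − 91 = 29.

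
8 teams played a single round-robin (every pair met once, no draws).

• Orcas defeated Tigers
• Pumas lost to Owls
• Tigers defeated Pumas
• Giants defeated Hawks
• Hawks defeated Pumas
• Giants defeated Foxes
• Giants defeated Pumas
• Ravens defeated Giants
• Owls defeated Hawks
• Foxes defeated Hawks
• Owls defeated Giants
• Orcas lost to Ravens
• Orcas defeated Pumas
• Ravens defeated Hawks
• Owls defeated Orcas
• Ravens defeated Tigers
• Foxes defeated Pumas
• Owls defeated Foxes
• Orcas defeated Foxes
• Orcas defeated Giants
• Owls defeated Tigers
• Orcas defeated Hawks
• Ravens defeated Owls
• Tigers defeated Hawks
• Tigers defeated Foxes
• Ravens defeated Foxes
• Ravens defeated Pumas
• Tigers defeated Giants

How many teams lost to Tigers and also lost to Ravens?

Tigers beat: Foxes, Hawks, Giants, Pumas.
Ravens beat: Tigers, Foxes, Hawks, Owls, Giants, Orcas, Pumas.
Both beat: Foxes, Hawks, Giants, Pumas — 4.

4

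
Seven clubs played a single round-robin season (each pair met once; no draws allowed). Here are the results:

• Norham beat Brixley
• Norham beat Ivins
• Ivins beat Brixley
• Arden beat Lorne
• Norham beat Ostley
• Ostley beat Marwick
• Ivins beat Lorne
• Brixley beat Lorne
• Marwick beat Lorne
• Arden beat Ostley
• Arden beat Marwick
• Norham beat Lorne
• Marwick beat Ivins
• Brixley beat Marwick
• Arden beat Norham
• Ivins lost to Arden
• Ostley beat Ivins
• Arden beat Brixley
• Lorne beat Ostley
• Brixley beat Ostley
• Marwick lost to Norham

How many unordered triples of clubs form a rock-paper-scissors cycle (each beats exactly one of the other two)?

4

Win totals: Arden 6, Norham 5, Ostley 2, Ivins 2, Brixley 3, Lorne 1, Marwick 2.
A club with w wins dominates both others in C(w,2) triples; summing gives 15 + 10 + 1 + 1 + 3 + 0 + 1 = 31 transitive triples.
Total triples C(7,3) = 35, so cyclic triples = 35 − 31 = 4.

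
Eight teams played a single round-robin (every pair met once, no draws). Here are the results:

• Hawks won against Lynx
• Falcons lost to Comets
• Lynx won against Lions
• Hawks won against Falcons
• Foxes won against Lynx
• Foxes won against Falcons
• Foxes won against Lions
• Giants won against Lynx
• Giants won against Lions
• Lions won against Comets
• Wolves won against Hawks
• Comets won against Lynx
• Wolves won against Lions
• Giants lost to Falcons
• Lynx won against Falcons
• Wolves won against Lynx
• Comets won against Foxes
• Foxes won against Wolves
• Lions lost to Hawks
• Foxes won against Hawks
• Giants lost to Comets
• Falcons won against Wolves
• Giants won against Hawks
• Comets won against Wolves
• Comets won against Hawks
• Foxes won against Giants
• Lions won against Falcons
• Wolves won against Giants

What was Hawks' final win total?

Hawks' results: beat Lions, Lynx, Falcons; lost to Foxes, Comets, Giants, Wolves.
That is 3 wins.

3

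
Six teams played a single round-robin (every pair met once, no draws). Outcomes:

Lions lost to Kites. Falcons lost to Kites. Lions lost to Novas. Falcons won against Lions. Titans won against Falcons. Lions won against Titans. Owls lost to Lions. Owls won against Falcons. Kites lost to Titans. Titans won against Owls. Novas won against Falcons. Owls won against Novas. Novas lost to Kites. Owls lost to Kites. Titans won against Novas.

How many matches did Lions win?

Lions' results: beat Titans, Owls; lost to Falcons, Kites, Novas.
That is 2 wins.

2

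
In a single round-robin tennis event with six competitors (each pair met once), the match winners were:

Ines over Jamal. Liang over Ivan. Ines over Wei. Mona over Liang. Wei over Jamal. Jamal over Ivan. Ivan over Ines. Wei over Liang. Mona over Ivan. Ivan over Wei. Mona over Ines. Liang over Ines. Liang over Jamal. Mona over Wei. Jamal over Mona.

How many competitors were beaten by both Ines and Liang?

1

Ines beat: Wei, Jamal.
Liang beat: Ines, Ivan, Jamal.
Both beat: Jamal — 1.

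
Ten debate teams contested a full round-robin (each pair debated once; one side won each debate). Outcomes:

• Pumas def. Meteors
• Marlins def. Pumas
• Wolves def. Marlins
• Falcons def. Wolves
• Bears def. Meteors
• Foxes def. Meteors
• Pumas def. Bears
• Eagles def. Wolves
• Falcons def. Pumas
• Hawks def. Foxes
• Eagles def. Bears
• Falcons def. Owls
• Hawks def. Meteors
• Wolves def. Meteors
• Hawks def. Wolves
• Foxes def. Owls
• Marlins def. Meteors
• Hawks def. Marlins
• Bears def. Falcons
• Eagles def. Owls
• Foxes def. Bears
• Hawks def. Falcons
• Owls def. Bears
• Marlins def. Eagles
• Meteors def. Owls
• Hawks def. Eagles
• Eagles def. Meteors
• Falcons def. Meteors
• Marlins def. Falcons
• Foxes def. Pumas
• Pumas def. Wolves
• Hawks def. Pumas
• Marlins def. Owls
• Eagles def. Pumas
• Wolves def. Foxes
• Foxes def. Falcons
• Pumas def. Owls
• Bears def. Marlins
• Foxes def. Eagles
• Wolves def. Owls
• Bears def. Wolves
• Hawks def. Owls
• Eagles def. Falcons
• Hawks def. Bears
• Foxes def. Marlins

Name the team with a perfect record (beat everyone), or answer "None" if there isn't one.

Hawks

Hawks has 9 wins out of 9 opponents — a perfect record.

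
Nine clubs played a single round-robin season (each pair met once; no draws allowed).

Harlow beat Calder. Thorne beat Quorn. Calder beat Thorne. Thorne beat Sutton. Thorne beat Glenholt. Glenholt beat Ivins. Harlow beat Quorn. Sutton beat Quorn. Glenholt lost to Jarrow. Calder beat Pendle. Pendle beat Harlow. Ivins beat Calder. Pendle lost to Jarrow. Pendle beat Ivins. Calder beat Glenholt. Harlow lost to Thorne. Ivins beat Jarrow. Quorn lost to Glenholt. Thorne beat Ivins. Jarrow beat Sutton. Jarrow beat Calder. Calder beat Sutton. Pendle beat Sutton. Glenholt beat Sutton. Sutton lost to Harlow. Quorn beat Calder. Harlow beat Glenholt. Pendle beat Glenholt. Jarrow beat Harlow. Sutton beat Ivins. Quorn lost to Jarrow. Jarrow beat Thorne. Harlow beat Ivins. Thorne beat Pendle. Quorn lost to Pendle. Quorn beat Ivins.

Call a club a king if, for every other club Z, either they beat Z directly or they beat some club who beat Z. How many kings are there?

Sutton cannot reach Thorne, Harlow, Glenholt, Pendle in two steps.
Thorne reaches everyone (king).
Ivins reaches everyone (king).
Harlow reaches everyone (king).
Calder cannot reach Jarrow in two steps.
Jarrow reaches everyone (king).
Quorn cannot reach Harlow in two steps.
Glenholt cannot reach Thorne, Harlow, Pendle in two steps.
Pendle cannot reach Thorne in two steps.
Kings: Thorne, Ivins, Harlow, Jarrow — 4.

4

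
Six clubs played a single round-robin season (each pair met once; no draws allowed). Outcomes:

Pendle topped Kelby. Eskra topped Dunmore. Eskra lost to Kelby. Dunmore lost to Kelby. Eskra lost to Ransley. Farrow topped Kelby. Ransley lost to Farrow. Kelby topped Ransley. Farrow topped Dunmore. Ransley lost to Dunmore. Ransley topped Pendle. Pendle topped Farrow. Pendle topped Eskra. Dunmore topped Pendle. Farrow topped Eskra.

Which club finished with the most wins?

Farrow

Win totals: Farrow 4, Dunmore 2, Eskra 1, Ransley 2, Kelby 3, Pendle 3.
Farrow leads with 4 wins (next highest: 3).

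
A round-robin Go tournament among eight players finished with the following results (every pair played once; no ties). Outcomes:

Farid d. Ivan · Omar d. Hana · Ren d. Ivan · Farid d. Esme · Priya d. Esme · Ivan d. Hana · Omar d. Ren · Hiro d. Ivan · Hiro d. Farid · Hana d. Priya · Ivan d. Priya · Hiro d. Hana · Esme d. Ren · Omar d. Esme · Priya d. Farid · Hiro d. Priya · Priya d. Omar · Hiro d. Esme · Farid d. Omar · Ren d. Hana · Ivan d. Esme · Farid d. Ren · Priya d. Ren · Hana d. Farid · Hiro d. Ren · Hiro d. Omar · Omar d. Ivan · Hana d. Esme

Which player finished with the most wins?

Win totals: Hiro 7, Omar 4, Farid 4, Ren 2, Priya 4, Esme 1, Hana 3, Ivan 3.
Hiro leads with 7 wins (next highest: 4).

Hiro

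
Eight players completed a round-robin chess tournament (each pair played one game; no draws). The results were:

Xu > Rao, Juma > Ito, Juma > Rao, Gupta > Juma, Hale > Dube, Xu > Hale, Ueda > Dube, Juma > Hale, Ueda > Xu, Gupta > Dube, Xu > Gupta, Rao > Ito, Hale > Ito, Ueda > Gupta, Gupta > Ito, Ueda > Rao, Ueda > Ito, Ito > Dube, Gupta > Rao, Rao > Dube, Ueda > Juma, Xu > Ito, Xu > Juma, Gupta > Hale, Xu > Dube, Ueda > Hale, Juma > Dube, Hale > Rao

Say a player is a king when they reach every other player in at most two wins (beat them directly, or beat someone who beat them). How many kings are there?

Gupta cannot reach Ueda, Xu in two steps.
Dube cannot reach Gupta, Ueda, Ito, Xu, Rao, Juma, Hale in two steps.
Ueda reaches everyone (king).
Ito cannot reach Gupta, Ueda, Xu, Rao, Juma, Hale in two steps.
Xu cannot reach Ueda in two steps.
Rao cannot reach Gupta, Ueda, Xu, Juma, Hale in two steps.
Juma cannot reach Gupta, Ueda, Xu in two steps.
Hale cannot reach Gupta, Ueda, Xu, Juma in two steps.
Kings: Ueda — 1.

1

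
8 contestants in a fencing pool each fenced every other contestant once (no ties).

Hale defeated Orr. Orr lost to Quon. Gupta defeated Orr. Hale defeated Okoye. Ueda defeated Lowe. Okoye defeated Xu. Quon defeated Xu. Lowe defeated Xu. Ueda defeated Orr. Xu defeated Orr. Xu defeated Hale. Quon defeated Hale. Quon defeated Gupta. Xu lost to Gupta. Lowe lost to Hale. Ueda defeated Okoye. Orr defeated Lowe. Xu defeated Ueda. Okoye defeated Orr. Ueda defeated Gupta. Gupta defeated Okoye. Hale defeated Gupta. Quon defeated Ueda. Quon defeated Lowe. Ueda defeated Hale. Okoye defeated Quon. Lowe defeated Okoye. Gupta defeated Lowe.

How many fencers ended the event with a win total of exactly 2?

1

Win totals: Ueda 5, Okoye 3, Orr 1, Quon 6, Hale 4, Lowe 2, Gupta 4, Xu 3.
Exactly 2: Lowe — 1 fencer.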